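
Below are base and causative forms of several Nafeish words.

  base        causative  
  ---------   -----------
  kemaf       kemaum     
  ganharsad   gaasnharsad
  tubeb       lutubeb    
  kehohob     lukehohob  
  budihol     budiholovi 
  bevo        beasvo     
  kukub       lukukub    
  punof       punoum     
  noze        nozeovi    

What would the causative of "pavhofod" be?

"pavhofod" ends in -d. The one such stem in the data (ganharsad → gaasnharsad) inserts -as- after the first vowel (as does bevo), so the same rule applies.
The other patterns: stems ending in -f drop the final letter and add -um; stems ending in -e or -l add -ovi; stems ending in -b add the prefix lu-.
So pavhofod → paasvhofod.

paasvhofod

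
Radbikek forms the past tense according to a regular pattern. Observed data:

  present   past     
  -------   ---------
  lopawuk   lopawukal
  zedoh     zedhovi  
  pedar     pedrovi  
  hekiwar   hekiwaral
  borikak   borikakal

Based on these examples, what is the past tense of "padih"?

padhovi

hekiwar and pedar both end in -r yet inflect differently (hekiwaral, pedrovi), so the final letter is not what conditions the rule; the number of vowels is.
"padih" has 2 vowels. The stems with 2 vowels (zedoh → zedhovi, pedar → pedrovi) delete the last vowel and add -ovi.
The other pattern: stems with 3 vowels add -al.
So padih → padhovi.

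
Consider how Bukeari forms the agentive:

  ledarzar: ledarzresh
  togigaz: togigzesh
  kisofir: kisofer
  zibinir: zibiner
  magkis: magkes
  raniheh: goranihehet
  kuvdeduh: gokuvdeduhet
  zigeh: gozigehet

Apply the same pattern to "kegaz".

ledarzar and kisofir both end in -r yet inflect differently (ledarzresh, kisofer), so the final letter is not what conditions the rule; the last vowel is.
"kegaz" has last vowel 'a'. The stems whose last vowel is 'a' (ledarzar → ledarzresh, togigaz → togigzesh) delete the last vowel and add -esh.
The other patterns: stems whose last vowel is 'i' change the last vowel to 'e'; stems whose last vowel is 'e' or 'u' add go- … -et around the stem.
So kegaz → kegzesh.

kegzesh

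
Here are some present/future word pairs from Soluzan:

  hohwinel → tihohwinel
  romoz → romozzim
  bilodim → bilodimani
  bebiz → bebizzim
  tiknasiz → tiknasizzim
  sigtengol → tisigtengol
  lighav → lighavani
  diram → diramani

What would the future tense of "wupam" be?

romoz and sigtengol both have last vowel 'o' yet inflect differently (romozzim, tisigtengol), so the last vowel is not what conditions the rule; the final letter is.
"wupam" ends in -m. The stems ending in -m (bilodim → bilodimani, diram → diramani) add -ani.
The other patterns: stems ending in -z double the final consonant and add -im; stems ending in -l add the prefix ti-.
So wupam → wupamani.

wupamani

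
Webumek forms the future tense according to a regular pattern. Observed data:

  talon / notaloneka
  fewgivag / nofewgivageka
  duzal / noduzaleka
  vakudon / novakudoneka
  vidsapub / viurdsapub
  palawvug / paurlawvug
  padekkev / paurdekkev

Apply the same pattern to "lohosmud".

lourhosmud

fewgivag and palawvug both end in -g yet inflect differently (nofewgivageka, paurlawvug), so the final letter is not what conditions the rule; the last vowel is.
"lohosmud" has last vowel 'u'. The stems whose last vowel is 'u' (vidsapub → viurdsapub, palawvug → paurlawvug) insert -ur- after the first vowel.
The other pattern: stems whose last vowel is 'a' or 'o' add no- … -eka around the stem.
So lohosmud → lourhosmud.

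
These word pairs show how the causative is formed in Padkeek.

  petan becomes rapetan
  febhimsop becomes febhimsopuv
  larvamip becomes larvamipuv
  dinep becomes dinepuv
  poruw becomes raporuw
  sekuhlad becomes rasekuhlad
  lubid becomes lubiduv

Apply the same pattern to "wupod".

wupoduv

sekuhlad and lubid both end in -d yet inflect differently (rasekuhlad, lubiduv), so the final letter is not what conditions the rule; the last vowel is.
"wupod" has last vowel 'o'. The one such stem in the data (febhimsop → febhimsopuv) adds -uv, so the same rule applies.
So wupod → wupoduv.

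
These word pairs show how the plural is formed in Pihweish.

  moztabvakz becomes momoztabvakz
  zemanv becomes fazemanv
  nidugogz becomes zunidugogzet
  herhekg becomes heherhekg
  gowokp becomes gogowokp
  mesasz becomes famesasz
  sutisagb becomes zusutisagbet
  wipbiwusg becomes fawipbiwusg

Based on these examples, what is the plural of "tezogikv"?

tetezogikv

moztabvakz and nidugogz both end in -z yet inflect differently (momoztabvakz, zunidugogzet), so the final letter is not what conditions the rule; the second-to-last letter is.
"tezogikv" has second-to-last letter 'k'. The stems whose second-to-last letter is 'k' (moztabvakz → momoztabvakz, herhekg → heherhekg, gowokp → gogowokp) repeat the first consonant+vowel as a prefix.
The other patterns: stems whose second-to-last letter is 'g' add zu- … -et around the stem; stems whose second-to-last letter is 'n' or 's' add the prefix fa-.
So tezogikv → tetezogikv.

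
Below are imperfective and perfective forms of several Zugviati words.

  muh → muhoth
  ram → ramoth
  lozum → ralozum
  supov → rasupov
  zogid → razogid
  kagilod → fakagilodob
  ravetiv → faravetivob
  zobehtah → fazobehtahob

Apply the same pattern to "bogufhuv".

ram and lozum both end in -m yet inflect differently (ramoth, ralozum), so the final letter is not what conditions the rule; the number of vowels is.
"bogufhuv" has 3 vowels. The stems with 3 vowels (kagilod → fakagilodob, ravetiv → faravetivob, zobehtah → fazobehtahob) add fa- … -ob around the stem.
So bogufhuv → fabogufhuvob.

fabogufhuvob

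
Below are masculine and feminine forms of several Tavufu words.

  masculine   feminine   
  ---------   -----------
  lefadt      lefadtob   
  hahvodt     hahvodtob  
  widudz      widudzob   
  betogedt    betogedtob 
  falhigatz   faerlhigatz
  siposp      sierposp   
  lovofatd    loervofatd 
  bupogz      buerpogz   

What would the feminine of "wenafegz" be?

weernafegz

widudz and falhigatz both end in -z yet inflect differently (widudzob, faerlhigatz), so the final letter is not what conditions the rule; the second-to-last letter is.
"wenafegz" has second-to-last letter 'g'. The one such stem in the data (bupogz → buerpogz) inserts -er- after the first vowel (as do falhigatz, siposp), so the same rule applies.
So wenafegz → weernafegz.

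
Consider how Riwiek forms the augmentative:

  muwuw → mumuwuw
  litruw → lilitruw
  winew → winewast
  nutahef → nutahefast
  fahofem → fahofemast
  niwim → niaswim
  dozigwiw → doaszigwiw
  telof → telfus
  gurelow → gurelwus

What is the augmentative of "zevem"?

zevemast

"zevem" has last vowel 'e'. The stems whose last vowel is 'e' (winew → winewast, nutahef → nutahefast, fahofem → fahofemast) add -ast.
So zevem → zevemast.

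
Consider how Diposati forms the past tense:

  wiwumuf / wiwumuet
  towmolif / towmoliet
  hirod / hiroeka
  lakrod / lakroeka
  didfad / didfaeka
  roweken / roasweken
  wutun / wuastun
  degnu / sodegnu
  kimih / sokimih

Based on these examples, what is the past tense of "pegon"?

peasgon

"pegon" ends in -n. The stems ending in -n (roweken → roasweken, wutun → wuastun) insert -as- after the first vowel.
The other patterns: stems ending in -f drop the final letter and add -et; stems ending in -d drop the final letter and add -eka; stems ending in -h or -u add the prefix so-.
So pegon → peasgon.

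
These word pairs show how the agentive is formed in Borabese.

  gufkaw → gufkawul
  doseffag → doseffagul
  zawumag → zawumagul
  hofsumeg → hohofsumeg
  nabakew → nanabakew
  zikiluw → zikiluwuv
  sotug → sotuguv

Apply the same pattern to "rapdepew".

"rapdepew" has last vowel 'e'. The stems whose last vowel is 'e' (hofsumeg → hohofsumeg, nabakew → nanabakew) repeat the first consonant+vowel as a prefix.
So rapdepew → rarapdepew.

rarapdepew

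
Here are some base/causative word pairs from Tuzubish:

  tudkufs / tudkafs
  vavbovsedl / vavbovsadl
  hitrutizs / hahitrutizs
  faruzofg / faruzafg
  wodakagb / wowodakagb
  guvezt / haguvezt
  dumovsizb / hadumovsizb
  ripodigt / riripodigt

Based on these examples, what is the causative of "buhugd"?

ripodigt and guvezt both end in -t yet inflect differently (riripodigt, haguvezt), so the final letter is not what conditions the rule; the second-to-last letter is.
"buhugd" has second-to-last letter 'g'. The stems whose second-to-last letter is 'g' (wodakagb → wowodakagb, ripodigt → riripodigt) repeat the first consonant+vowel as a prefix.
So buhugd → bubuhugd.

bubuhugd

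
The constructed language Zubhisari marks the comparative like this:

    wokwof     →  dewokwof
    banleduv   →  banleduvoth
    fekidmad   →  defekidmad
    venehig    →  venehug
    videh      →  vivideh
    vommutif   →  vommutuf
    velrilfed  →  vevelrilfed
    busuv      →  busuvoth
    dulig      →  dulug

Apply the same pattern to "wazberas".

velrilfed and fekidmad both end in -d yet inflect differently (vevelrilfed, defekidmad), so the final letter is not what conditions the rule; the last vowel is.
"wazberas" has last vowel 'a'. The one such stem in the data (fekidmad → defekidmad) adds the prefix de-, so the same rule applies.
The other patterns: stems whose last vowel is 'u' add -oth; stems whose last vowel is 'e' repeat the first consonant+vowel as a prefix; stems whose last vowel is 'i' change the last vowel to 'u'.
So wazberas → dewazberas.

dewazberas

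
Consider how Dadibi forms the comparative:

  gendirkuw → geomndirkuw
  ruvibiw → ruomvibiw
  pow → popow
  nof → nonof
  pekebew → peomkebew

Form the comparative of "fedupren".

feomdupren

"fedupren" has 3 vowels. The stems with 3 vowels (pekebew → peomkebew, gendirkuw → geomndirkuw, ruvibiw → ruomvibiw) insert -om- after the first vowel.
So fedupren → feomdupren.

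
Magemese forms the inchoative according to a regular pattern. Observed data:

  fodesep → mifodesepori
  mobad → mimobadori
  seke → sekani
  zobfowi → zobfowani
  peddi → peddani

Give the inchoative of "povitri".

fodesep and seke both have last vowel 'e' yet inflect differently (mifodesepori, sekani), so the last vowel is not what conditions the rule; whether the stem ends in a vowel or a consonant is.
"povitri" ends in a vowel. The stems ending in a vowel (seke → sekani, peddi → peddani, zobfowi → zobfowani) drop the final letter and add -ani.
The other pattern: stems ending in a consonant add mi- … -ori around the stem.
So povitri → povitrani.

povitrani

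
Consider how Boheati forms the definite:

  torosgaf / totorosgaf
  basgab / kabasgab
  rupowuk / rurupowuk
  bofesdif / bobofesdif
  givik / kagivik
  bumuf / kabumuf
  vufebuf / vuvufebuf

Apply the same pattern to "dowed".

rupowuk and givik both end in -k yet inflect differently (rurupowuk, kagivik), so the final letter is not what conditions the rule; the number of vowels is.
"dowed" has 2 vowels. The stems with 2 vowels (givik → kagivik, basgab → kabasgab, bumuf → kabumuf) add the prefix ka-.
So dowed → kadowed.

kadowed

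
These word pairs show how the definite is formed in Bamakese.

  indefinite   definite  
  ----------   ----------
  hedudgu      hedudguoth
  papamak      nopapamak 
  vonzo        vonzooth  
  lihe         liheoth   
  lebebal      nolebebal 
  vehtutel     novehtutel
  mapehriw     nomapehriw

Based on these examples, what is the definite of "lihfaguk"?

nolihfaguk

vehtutel and lihe both have last vowel 'e' yet inflect differently (novehtutel, liheoth), so the last vowel is not what conditions the rule; whether the stem ends in a vowel or a consonant is.
"lihfaguk" ends in a consonant. The stems ending in a consonant (mapehriw → nomapehriw, lebebal → nolebebal, vehtutel → novehtutel) add the prefix no-.
So lihfaguk → nolihfaguk.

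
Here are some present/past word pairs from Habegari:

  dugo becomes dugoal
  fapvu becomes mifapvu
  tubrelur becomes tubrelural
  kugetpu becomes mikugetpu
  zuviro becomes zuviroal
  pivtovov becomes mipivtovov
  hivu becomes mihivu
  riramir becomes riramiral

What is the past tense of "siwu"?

misiwu

tubrelur and fapvu both have last vowel 'u' yet inflect differently (tubrelural, mifapvu), so the last vowel is not what conditions the rule; the final letter is.
"siwu" ends in -u. The stems ending in -u (fapvu → mifapvu, kugetpu → mikugetpu, hivu → mihivu) add the prefix mi-.
So siwu → misiwu.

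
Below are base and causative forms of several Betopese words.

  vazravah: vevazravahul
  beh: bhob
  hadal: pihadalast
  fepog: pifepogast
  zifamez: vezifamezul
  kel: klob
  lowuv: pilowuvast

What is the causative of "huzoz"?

kel and hadal both end in -l yet inflect differently (klob, pihadalast), so the final letter is not what conditions the rule; the number of vowels is.
"huzoz" has 2 vowels. The stems with 2 vowels (lowuv → pilowuvast, hadal → pihadalast, fepog → pifepogast) add pi- … -ast around the stem.
So huzoz → pihuzozast.

pihuzozast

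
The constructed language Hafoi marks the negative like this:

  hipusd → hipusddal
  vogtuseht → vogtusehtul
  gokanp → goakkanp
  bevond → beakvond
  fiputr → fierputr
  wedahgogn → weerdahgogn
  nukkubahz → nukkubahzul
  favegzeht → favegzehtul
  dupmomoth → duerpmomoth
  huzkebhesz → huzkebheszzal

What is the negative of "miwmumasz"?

miwmumaszzal

bevond and hipusd both end in -d yet inflect differently (beakvond, hipusddal), so the final letter is not what conditions the rule; the second-to-last letter is.
"miwmumasz" has second-to-last letter 's'. The stems whose second-to-last letter is 's' (hipusd → hipusddal, huzkebhesz → huzkebheszzal) double the final consonant and add -al.
The other patterns: stems whose second-to-last letter is 'n' insert -ak- after the first vowel; stems whose second-to-last letter is 'h' add -ul; stems whose second-to-last letter is 'g' or 't' insert -er- after the first vowel.
So miwmumasz → miwmumaszzal.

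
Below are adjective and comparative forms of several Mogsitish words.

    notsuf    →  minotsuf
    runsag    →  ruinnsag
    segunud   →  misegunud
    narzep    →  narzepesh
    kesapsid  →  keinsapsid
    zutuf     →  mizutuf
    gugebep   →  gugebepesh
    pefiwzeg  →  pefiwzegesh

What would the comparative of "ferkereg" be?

pefiwzeg and runsag both end in -g yet inflect differently (pefiwzegesh, ruinnsag), so the final letter is not what conditions the rule; the last vowel is.
"ferkereg" has last vowel 'e'. The stems whose last vowel is 'e' (gugebep → gugebepesh, pefiwzeg → pefiwzegesh, narzep → narzepesh) add -esh.
So ferkereg → ferkeregesh.

ferkeregesh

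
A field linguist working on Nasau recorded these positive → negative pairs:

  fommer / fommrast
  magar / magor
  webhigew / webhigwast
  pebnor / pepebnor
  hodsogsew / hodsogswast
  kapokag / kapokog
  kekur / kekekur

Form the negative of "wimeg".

fommer and pebnor both end in -r yet inflect differently (fommrast, pepebnor), so the final letter is not what conditions the rule; the last vowel is.
"wimeg" has last vowel 'e'. The stems whose last vowel is 'e' (hodsogsew → hodsogswast, webhigew → webhigwast, fommer → fommrast) delete the last vowel and add -ast.
The other patterns: stems whose last vowel is 'o' or 'u' repeat the first consonant+vowel as a prefix; stems whose last vowel is 'a' change the last vowel to 'o'.
So wimeg → wimgast.

wimgast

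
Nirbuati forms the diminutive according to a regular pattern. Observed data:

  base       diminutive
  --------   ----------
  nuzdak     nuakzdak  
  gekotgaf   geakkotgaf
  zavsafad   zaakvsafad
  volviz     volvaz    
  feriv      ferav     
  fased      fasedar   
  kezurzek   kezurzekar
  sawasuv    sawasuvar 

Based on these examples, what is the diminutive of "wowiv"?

wowav

zavsafad and fased both end in -d yet inflect differently (zaakvsafad, fasedar), so the final letter is not what conditions the rule; the last vowel is.
"wowiv" has last vowel 'i'. The stems whose last vowel is 'i' (volviz → volvaz, feriv → ferav) change the last vowel to 'a'.
So wowiv → wowav.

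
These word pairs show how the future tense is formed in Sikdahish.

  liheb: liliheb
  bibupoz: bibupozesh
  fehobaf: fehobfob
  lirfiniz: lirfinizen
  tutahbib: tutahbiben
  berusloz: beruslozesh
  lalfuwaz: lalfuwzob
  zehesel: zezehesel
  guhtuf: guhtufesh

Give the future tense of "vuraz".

vurzob

lalfuwaz and lirfiniz both end in -z yet inflect differently (lalfuwzob, lirfinizen), so the final letter is not what conditions the rule; the last vowel is.
"vuraz" has last vowel 'a'. The stems whose last vowel is 'a' (fehobaf → fehobfob, lalfuwaz → lalfuwzob) delete the last vowel and add -ob.
So vuraz → vurzob.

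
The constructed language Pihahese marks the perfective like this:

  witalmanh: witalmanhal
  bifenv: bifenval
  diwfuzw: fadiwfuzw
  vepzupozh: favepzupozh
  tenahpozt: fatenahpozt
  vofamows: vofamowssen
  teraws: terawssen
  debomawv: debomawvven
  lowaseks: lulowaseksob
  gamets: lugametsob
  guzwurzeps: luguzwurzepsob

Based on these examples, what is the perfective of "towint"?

towintal

"towint" has second-to-last letter 'n'. The stems whose second-to-last letter is 'n' (witalmanh → witalmanhal, bifenv → bifenval) add -al.
So towint → towintal.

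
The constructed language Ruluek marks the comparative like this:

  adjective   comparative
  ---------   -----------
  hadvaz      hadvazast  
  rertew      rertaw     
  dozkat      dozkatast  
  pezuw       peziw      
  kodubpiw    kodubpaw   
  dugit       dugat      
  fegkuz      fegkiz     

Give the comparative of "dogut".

dogit

"dogut" has last vowel 'u'. The stems whose last vowel is 'u' (pezuw → peziw, fegkuz → fegkiz) change the last vowel to 'i'.
The other patterns: stems whose last vowel is 'a' add -ast; stems whose last vowel is 'e' or 'i' change the last vowel to 'a'.
So dogut → dogit.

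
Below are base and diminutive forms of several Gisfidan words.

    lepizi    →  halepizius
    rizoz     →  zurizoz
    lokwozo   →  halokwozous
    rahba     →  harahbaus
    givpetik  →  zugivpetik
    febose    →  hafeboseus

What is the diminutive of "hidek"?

"hidek" ends in a consonant. The stems ending in a consonant (rizoz → zurizoz, givpetik → zugivpetik) add the prefix zu-.
So hidek → zuhidek.

zuhidek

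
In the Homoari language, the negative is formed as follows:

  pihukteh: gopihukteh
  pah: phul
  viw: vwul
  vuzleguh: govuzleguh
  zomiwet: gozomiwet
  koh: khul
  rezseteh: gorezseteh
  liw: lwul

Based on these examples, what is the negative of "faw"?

fwul

"faw" has 1 vowel. The stems with 1 vowel (koh → khul, liw → lwul, viw → vwul) delete the last vowel and add -ul.
So faw → fwul.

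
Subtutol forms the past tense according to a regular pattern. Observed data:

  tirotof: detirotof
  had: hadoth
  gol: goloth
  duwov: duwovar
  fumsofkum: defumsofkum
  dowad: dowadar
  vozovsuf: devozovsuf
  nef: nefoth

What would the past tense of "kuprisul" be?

dekuprisul

had and dowad both end in -d yet inflect differently (hadoth, dowadar), so the final letter is not what conditions the rule; the number of vowels is.
"kuprisul" has 3 vowels. The stems with 3 vowels (vozovsuf → devozovsuf, tirotof → detirotof, fumsofkum → defumsofkum) add the prefix de-.
The other patterns: stems with 1 vowel add -oth; stems with 2 vowels add -ar.
So kuprisul → dekuprisul.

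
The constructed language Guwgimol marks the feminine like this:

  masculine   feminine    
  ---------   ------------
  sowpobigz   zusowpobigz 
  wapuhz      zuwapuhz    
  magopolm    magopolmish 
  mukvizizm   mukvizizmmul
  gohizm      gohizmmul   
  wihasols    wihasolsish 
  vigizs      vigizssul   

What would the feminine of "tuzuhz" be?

zutuzuhz

"tuzuhz" has second-to-last letter 'h'. The one such stem in the data (wapuhz → zuwapuhz) adds the prefix zu-, so the same rule applies.
So tuzuhz → zutuzuhz.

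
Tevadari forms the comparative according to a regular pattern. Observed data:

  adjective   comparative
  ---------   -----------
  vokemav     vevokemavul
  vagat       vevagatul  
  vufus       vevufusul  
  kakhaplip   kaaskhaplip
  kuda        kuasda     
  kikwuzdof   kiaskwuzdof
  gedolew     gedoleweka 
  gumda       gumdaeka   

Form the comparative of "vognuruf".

vevognuruful

kuda and gumda both end in -a yet inflect differently (kuasda, gumdaeka), so the final letter is not what conditions the rule; the first letter is.
"vognuruf" begins with v-. The stems beginning with v- (vokemav → vevokemavul, vagat → vevagatul, vufus → vevufusul) add ve- … -ul around the stem.
So vognuruf → vevognuruful.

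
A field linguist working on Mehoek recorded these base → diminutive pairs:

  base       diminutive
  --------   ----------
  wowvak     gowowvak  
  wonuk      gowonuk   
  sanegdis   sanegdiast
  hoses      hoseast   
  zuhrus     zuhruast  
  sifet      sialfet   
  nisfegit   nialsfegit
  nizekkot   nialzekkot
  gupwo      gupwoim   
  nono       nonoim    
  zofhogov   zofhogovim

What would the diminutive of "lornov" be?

lornovim

wonuk and zuhrus both have last vowel 'u' yet inflect differently (gowonuk, zuhruast), so the last vowel is not what conditions the rule; the final letter is.
"lornov" ends in -v. The one such stem in the data (zofhogov → zofhogovim) adds -im, so the same rule applies.
So lornov → lornovim.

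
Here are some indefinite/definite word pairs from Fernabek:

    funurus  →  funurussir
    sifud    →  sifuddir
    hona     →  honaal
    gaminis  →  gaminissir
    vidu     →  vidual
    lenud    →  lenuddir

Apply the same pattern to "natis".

vidu and sifud both have last vowel 'u' yet inflect differently (vidual, sifuddir), so the last vowel is not what conditions the rule; whether the stem ends in a vowel or a consonant is.
"natis" ends in a consonant. The stems ending in a consonant (sifud → sifuddir, funurus → funurussir, gaminis → gaminissir) double the final consonant and add -ir.
The other pattern: stems ending in a vowel add -al.
So natis → natissir.

natissir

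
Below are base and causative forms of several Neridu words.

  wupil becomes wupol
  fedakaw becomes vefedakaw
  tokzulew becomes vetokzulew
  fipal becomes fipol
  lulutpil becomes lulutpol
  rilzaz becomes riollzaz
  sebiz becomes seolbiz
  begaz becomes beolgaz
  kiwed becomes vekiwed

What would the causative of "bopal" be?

bopol

"bopal" ends in -l. The stems ending in -l (wupil → wupol, lulutpil → lulutpol, fipal → fipol) change the last vowel to 'o'.
The other patterns: stems ending in -z insert -ol- after the first vowel; stems ending in -d or -w add the prefix ve-.
So bopal → bopol.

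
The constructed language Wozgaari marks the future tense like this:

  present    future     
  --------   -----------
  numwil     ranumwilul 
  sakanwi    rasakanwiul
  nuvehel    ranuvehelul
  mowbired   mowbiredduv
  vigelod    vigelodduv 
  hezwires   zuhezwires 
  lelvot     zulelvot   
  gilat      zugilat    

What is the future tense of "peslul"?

nuvehel and mowbired both have last vowel 'e' yet inflect differently (ranuvehelul, mowbiredduv), so the last vowel is not what conditions the rule; the final letter is.
"peslul" ends in -l. The stems ending in -l (numwil → ranumwilul, nuvehel → ranuvehelul) add ra- … -ul around the stem.
The other patterns: stems ending in -d double the final consonant and add -uv; stems ending in -s or -t add the prefix zu-.
So peslul → rapeslulul.

rapeslulul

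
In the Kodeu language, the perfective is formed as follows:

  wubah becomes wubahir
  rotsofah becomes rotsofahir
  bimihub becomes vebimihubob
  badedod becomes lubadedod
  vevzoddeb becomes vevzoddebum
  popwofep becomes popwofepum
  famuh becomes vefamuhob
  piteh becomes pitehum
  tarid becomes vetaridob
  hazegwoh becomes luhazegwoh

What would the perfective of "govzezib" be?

hazegwoh and rotsofah both end in -h yet inflect differently (luhazegwoh, rotsofahir), so the final letter is not what conditions the rule; the last vowel is.
"govzezib" has last vowel 'i'. The one such stem in the data (tarid → vetaridob) adds ve- … -ob around the stem, so the same rule applies.
So govzezib → vegovzezibob.

vegovzezibob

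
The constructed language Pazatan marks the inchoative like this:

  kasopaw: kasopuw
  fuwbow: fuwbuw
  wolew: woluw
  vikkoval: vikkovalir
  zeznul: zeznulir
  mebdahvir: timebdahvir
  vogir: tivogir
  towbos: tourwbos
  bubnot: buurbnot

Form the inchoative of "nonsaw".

nonsuw

"nonsaw" ends in -w. The stems ending in -w (kasopaw → kasopuw, fuwbow → fuwbuw, wolew → woluw) change the last vowel to 'u'.
The other patterns: stems ending in -l add -ir; stems ending in -r add the prefix ti-; stems ending in -s or -t insert -ur- after the first vowel.
So nonsaw → nonsuw.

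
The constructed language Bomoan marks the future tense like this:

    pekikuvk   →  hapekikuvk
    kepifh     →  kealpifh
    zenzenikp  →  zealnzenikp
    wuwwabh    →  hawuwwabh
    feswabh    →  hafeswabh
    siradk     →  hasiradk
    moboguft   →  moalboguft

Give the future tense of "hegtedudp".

hahegtedudp

kepifh and feswabh both end in -h yet inflect differently (kealpifh, hafeswabh), so the final letter is not what conditions the rule; the second-to-last letter is.
"hegtedudp" has second-to-last letter 'd'. The one such stem in the data (siradk → hasiradk) adds the prefix ha-, so the same rule applies.
The other pattern: stems whose second-to-last letter is 'f' or 'k' insert -al- after the first vowel.
So hegtedudp → hahegtedudp.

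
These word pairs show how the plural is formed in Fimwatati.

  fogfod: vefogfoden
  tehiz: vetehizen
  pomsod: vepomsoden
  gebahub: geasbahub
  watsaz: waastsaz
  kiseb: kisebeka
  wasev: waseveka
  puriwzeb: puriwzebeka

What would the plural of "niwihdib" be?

tehiz and watsaz both end in -z yet inflect differently (vetehizen, waastsaz), so the final letter is not what conditions the rule; the last vowel is.
"niwihdib" has last vowel 'i'. The one such stem in the data (tehiz → vetehizen) adds ve- … -en around the stem, so the same rule applies.
The other patterns: stems whose last vowel is 'a' or 'u' insert -as- after the first vowel; stems whose last vowel is 'e' add -eka.
So niwihdib → veniwihdiben.

veniwihdiben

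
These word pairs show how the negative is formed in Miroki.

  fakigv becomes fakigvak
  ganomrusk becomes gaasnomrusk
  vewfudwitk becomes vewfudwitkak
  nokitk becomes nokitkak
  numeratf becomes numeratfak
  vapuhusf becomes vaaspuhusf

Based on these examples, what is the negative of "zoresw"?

zoasresw

ganomrusk and nokitk both end in -k yet inflect differently (gaasnomrusk, nokitkak), so the final letter is not what conditions the rule; the second-to-last letter is.
"zoresw" has second-to-last letter 's'. The stems whose second-to-last letter is 's' (vapuhusf → vaaspuhusf, ganomrusk → gaasnomrusk) insert -as- after the first vowel.
The other pattern: stems whose second-to-last letter is 'g' or 't' add -ak.
So zoresw → zoasresw.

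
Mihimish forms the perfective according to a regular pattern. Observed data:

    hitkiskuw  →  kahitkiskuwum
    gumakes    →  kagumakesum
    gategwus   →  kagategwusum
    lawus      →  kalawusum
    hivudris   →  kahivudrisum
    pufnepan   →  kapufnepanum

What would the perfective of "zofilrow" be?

Every pair shown (hitkiskuw → kahitkiskuwum, gumakes → kagumakesum, gategwus → kagategwusum, …) follows the same rule: add ka- … -um around the stem.
So zofilrow → kazofilrowum.

kazofilrowum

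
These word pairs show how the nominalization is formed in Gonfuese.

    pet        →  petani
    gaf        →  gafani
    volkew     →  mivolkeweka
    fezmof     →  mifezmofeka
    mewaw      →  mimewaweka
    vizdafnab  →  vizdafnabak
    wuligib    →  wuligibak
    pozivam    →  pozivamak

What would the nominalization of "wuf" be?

gaf and fezmof both end in -f yet inflect differently (gafani, mifezmofeka), so the final letter is not what conditions the rule; the number of vowels is.
"wuf" has 1 vowel. The stems with 1 vowel (pet → petani, gaf → gafani) add -ani.
So wuf → wufani.

wufani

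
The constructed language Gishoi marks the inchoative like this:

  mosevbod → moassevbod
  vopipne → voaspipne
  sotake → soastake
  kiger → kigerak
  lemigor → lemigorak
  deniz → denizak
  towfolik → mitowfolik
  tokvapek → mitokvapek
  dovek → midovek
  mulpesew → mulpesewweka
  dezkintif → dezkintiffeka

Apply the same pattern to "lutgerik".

"lutgerik" ends in -k. The stems ending in -k (towfolik → mitowfolik, tokvapek → mitokvapek, dovek → midovek) add the prefix mi-.
So lutgerik → milutgerik.

milutgerik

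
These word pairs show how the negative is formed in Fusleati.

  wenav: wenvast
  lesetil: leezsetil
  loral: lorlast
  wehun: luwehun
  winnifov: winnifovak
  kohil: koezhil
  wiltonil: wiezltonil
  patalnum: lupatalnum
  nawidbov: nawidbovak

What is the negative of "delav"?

delvast

nawidbov and wenav both end in -v yet inflect differently (nawidbovak, wenvast), so the final letter is not what conditions the rule; the last vowel is.
"delav" has last vowel 'a'. The stems whose last vowel is 'a' (wenav → wenvast, loral → lorlast) delete the last vowel and add -ast.
So delav → delvast.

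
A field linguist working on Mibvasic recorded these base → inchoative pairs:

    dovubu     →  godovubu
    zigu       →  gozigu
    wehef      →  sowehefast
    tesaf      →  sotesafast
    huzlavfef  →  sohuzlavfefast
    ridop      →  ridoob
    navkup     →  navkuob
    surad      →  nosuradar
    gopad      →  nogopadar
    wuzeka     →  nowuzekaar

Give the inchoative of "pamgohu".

dovubu and navkup both have last vowel 'u' yet inflect differently (godovubu, navkuob), so the last vowel is not what conditions the rule; the final letter is.
"pamgohu" ends in -u. The stems ending in -u (dovubu → godovubu, zigu → gozigu) add the prefix go-.
The other patterns: stems ending in -f add so- … -ast around the stem; stems ending in -p drop the final letter and add -ob; stems ending in -a or -d add no- … -ar around the stem.
So pamgohu → gopamgohu.

gopamgohu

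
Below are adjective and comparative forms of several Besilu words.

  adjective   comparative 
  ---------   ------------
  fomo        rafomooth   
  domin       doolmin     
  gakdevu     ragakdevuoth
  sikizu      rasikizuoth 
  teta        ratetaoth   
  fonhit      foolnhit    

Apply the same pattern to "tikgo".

fonhit and fomo both begin with f- yet inflect differently (foolnhit, rafomooth), so the first letter is not what conditions the rule; whether the stem ends in a vowel or a consonant is.
"tikgo" ends in a vowel. The stems ending in a vowel (fomo → rafomooth, gakdevu → ragakdevuoth, teta → ratetaoth) add ra- … -oth around the stem.
The other pattern: stems ending in a consonant insert -ol- after the first vowel.
So tikgo → ratikgooth.

ratikgooth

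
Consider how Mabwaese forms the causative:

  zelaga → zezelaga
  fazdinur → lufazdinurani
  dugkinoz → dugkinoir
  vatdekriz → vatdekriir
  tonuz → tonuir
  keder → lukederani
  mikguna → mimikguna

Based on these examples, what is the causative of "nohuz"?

"nohuz" ends in -z. The stems ending in -z (tonuz → tonuir, dugkinoz → dugkinoir, vatdekriz → vatdekriir) drop the final letter and add -ir.
The other patterns: stems ending in -r add lu- … -ani around the stem; stems ending in -a repeat the first consonant+vowel as a prefix.
So nohuz → nohuir.

nohuir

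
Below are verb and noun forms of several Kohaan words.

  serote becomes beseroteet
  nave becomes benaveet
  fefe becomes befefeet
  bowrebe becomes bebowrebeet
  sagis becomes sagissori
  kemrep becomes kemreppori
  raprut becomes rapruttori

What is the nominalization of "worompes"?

serote and kemrep both have last vowel 'e' yet inflect differently (beseroteet, kemreppori), so the last vowel is not what conditions the rule; the final letter is.
"worompes" ends in -s. The one such stem in the data (sagis → sagissori) doubles the final consonant and adds -ori (as do kemrep, raprut), so the same rule applies.
So worompes → worompessori.

worompessori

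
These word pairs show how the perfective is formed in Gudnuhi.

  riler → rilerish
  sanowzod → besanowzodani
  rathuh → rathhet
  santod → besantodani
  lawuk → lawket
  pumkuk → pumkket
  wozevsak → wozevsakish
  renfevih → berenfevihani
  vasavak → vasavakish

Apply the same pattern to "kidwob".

wozevsak and lawuk both end in -k yet inflect differently (wozevsakish, lawket), so the final letter is not what conditions the rule; the last vowel is.
"kidwob" has last vowel 'o'. The stems whose last vowel is 'o' (sanowzod → besanowzodani, santod → besantodani) add be- … -ani around the stem.
The other patterns: stems whose last vowel is 'a' or 'e' add -ish; stems whose last vowel is 'u' delete the last vowel and add -et.
So kidwob → bekidwobani.

bekidwobani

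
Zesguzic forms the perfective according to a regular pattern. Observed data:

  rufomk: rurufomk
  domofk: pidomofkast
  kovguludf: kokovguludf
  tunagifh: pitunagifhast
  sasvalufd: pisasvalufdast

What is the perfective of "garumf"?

domofk and rufomk both end in -k yet inflect differently (pidomofkast, rurufomk), so the final letter is not what conditions the rule; the second-to-last letter is.
"garumf" has second-to-last letter 'm'. The one such stem in the data (rufomk → rurufomk) repeats the first consonant+vowel as a prefix (as does kovguludf), so the same rule applies.
So garumf → gagarumf.

gagarumf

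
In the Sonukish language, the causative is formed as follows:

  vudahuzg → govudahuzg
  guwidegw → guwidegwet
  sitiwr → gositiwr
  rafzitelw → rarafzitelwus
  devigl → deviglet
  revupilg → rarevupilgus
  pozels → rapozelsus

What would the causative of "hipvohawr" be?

rafzitelw and guwidegw both end in -w yet inflect differently (rarafzitelwus, guwidegwet), so the final letter is not what conditions the rule; the second-to-last letter is.
"hipvohawr" has second-to-last letter 'w'. The one such stem in the data (sitiwr → gositiwr) adds the prefix go-, so the same rule applies.
So hipvohawr → gohipvohawr.

gohipvohawr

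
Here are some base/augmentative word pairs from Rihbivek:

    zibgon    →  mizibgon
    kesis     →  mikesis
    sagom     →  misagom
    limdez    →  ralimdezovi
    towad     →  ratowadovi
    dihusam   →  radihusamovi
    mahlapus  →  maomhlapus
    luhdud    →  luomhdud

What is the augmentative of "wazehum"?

"wazehum" has last vowel 'u'. The stems whose last vowel is 'u' (mahlapus → maomhlapus, luhdud → luomhdud) insert -om- after the first vowel.
So wazehum → waomzehum.

waomzehum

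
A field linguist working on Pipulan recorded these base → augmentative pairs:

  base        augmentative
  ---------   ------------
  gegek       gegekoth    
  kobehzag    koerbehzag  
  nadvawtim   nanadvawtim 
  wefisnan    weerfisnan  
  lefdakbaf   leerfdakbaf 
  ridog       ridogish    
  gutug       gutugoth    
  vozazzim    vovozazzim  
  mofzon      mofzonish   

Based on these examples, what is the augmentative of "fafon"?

kobehzag and gutug both end in -g yet inflect differently (koerbehzag, gutugoth), so the final letter is not what conditions the rule; the last vowel is.
"fafon" has last vowel 'o'. The stems whose last vowel is 'o' (mofzon → mofzonish, ridog → ridogish) add -ish.
The other patterns: stems whose last vowel is 'a' insert -er- after the first vowel; stems whose last vowel is 'e' or 'u' add -oth; stems whose last vowel is 'i' repeat the first consonant+vowel as a prefix.
So fafon → fafonish.

fafonish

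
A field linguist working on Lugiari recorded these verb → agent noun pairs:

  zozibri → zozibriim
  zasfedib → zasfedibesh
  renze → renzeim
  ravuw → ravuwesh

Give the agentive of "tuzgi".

zasfedib and zozibri both have last vowel 'i' yet inflect differently (zasfedibesh, zozibriim), so the last vowel is not what conditions the rule; whether the stem ends in a vowel or a consonant is.
"tuzgi" ends in a vowel. The stems ending in a vowel (zozibri → zozibriim, renze → renzeim) add -im.
So tuzgi → tuzgiim.

tuzgiim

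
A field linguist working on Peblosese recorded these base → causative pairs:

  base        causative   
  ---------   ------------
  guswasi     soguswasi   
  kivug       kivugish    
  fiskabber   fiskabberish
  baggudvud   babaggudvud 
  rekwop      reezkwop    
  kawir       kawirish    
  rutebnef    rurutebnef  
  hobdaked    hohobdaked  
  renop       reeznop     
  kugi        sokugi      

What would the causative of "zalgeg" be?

zalgegish

guswasi and kawir both have last vowel 'i' yet inflect differently (soguswasi, kawirish), so the last vowel is not what conditions the rule; the final letter is.
"zalgeg" ends in -g. The one such stem in the data (kivug → kivugish) adds -ish, so the same rule applies.
So zalgeg → zalgegish.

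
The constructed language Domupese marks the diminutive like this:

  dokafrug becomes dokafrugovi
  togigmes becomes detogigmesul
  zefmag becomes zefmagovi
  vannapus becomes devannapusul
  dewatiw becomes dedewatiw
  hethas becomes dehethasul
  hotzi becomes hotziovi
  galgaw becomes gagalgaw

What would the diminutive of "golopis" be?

degolopisul

hethas and galgaw both have last vowel 'a' yet inflect differently (dehethasul, gagalgaw), so the last vowel is not what conditions the rule; the final letter is.
"golopis" ends in -s. The stems ending in -s (hethas → dehethasul, togigmes → detogigmesul, vannapus → devannapusul) add de- … -ul around the stem.
So golopis → degolopisul.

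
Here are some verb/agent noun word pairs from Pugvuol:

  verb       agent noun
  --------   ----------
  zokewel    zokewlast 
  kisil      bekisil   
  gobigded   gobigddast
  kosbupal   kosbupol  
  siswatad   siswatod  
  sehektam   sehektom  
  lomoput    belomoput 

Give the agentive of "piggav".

piggov

gobigded and siswatad both end in -d yet inflect differently (gobigddast, siswatod), so the final letter is not what conditions the rule; the last vowel is.
"piggav" has last vowel 'a'. The stems whose last vowel is 'a' (siswatad → siswatod, kosbupal → kosbupol, sehektam → sehektom) change the last vowel to 'o'.
The other patterns: stems whose last vowel is 'e' delete the last vowel and add -ast; stems whose last vowel is 'i' or 'u' add the prefix be-.
So piggav → piggov.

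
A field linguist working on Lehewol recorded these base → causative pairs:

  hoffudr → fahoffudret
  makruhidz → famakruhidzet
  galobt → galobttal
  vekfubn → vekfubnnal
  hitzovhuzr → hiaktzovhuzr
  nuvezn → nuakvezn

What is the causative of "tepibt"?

tepibttal

hoffudr and hitzovhuzr both end in -r yet inflect differently (fahoffudret, hiaktzovhuzr), so the final letter is not what conditions the rule; the second-to-last letter is.
"tepibt" has second-to-last letter 'b'. The stems whose second-to-last letter is 'b' (galobt → galobttal, vekfubn → vekfubnnal) double the final consonant and add -al.
So tepibt → tepibttal.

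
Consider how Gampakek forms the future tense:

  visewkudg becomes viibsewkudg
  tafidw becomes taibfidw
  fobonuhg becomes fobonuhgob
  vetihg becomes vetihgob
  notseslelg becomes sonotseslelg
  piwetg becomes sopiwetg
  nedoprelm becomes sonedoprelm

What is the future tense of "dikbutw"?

visewkudg and fobonuhg both end in -g yet inflect differently (viibsewkudg, fobonuhgob), so the final letter is not what conditions the rule; the second-to-last letter is.
"dikbutw" has second-to-last letter 't'. The one such stem in the data (piwetg → sopiwetg) adds the prefix so-, so the same rule applies.
So dikbutw → sodikbutw.

sodikbutw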